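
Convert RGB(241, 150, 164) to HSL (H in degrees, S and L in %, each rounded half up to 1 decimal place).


Normalize: R'=241/255≈0.9451, G'=150/255≈0.5882, B'=164/255≈0.6431
Max=241/255, Min=150/255, Δ=Max-Min=91/255
L = (Max+Min)/2 = (241+150)/510 = 391/510 = 0.76666… → L = 76.7%
L > 0.5 → S = Δ/(2-Max-Min) = 91/(510-241-150) = 91/119 = 0.76470… → S = 76.5%
(the 1/255 factors cancel in S and H, so raw channel differences can be used)
Max is R' → H = 60 × (((G-B)/Δ) mod 6) = 60 × (((150-164)/91) mod 6)
  (-14)/91 = -0.1538…; negative, so add 6 → 5.8461…
  H = 60 × 5.8461… = 350.769…° → H = 350.8°
= HSL(350.8°, 76.5%, 76.7%)


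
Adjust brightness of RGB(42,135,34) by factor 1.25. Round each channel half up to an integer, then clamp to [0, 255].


Multiply each channel by 1.25, round half up, clamp to [0, 255]
R: 42×1.25 = 52.5 → round → 53
G: 135×1.25 = 168.75 → round → 169
B: 34×1.25 = 42.5 → round → 43
= RGB(53, 169, 43)


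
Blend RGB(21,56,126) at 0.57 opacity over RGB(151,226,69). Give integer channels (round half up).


C = α×F + (1-α)×B, with 1-α = 0.43
R: 0.57×21 + 0.43×151 = 11.97 + 64.93 = 76.90 → 77
G: 0.57×56 + 0.43×226 = 31.92 + 97.18 = 129.10 → 129
B: 0.57×126 + 0.43×69 = 71.82 + 29.67 = 101.49 → 101
= RGB(77, 129, 101)


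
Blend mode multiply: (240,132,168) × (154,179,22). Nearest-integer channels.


Multiply: C = A×B/255, rounded to nearest integer
R: 240×154/255 = 36960/255 ≈ 144.941 → 145
G: 132×179/255 = 23628/255 ≈ 92.659 → 93
B: 168×22/255 = 3696/255 ≈ 14.494 → 14
= RGB(145, 93, 14)


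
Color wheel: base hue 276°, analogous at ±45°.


Base hue: 276°
Left analog: (276 - 45) mod 360 = 231°
Right analog: (276 + 45) mod 360 = 321°
Analogous hues = 231° and 321°


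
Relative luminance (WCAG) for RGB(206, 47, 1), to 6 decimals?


Linearize each channel (sRGB transfer function): c = v/255; c_lin = c/12.92 if c ≤ 0.04045, else ((c+0.055)/1.055)^2.4
  R: 206/255 ≈ 0.807843 > 0.04045 → ((0.807843+0.055)/1.055)^2.4 ≈ 0.617207
  G: 47/255 ≈ 0.184314 > 0.04045 → ((0.184314+0.055)/1.055)^2.4 ≈ 0.028426
  B: 1/255 ≈ 0.003922 ≤ 0.04045 → 0.003922/12.92 ≈ 0.000304
R_lin = 0.617207, G_lin = 0.028426, B_lin = 0.000304
L = 0.2126×R + 0.7152×G + 0.0722×B
L = 0.2126×0.617207 + 0.7152×0.028426 + 0.0722×0.000304
L ≈ 0.151570


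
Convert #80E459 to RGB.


80 → 128 (R)
E4 → 228 (G)
59 → 89 (B)
= RGB(128, 228, 89)


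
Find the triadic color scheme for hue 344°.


Triadic: equally spaced at 120° intervals
H1 = 344°
H2 = (344 + 120) mod 360 = 104°
H3 = (344 + 240) mod 360 = 224°
Triadic = 344°, 104°, 224°


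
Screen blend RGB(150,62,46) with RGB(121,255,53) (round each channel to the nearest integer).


Screen: C = 255 - (255-A)×(255-B)/255, rounded to nearest integer
R: 255 - (255-150)×(255-121)/255 = 255 - 14070/255 ≈ 255 - 55.176 = 199.824 → 200
G: 255 - (255-62)×(255-255)/255 = 255 - 0/255 ≈ 255 - 0.000 = 255.000 → 255
B: 255 - (255-46)×(255-53)/255 = 255 - 42218/255 ≈ 255 - 165.561 = 89.439 → 89
= RGB(200, 255, 89)


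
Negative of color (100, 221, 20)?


Invert: (255-R, 255-G, 255-B)
R: 255-100 = 155
G: 255-221 = 34
B: 255-20 = 235
= RGB(155, 34, 235)


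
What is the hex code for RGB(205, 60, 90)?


R = 205 → CD (hex)
G = 60 → 3C (hex)
B = 90 → 5A (hex)
Hex = #CD3C5A


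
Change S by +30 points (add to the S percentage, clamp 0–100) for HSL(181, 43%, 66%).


Original S = 43%
Adjustment = +30 percentage points
New S = 43 + (30) = 73
Clamp to [0, 100] → 73
= HSL(181°, 73%, 66%)


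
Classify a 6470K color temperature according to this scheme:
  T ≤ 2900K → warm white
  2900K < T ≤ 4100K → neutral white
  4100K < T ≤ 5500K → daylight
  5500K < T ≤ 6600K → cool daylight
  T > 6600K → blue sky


Temperature: 6470K
5500K < 6470K ≤ 6600K → cool daylight
Classification: cool daylight


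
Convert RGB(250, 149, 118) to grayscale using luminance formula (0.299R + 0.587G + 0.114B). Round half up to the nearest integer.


Gray = 0.299×R + 0.587×G + 0.114×B
Gray = 0.299×250 + 0.587×149 + 0.114×118
Gray = 74.750 + 87.463 + 13.452
Gray = 175.665 → round half up → 176
Gray = 176


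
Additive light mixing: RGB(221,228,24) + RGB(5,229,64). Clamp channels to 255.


Additive: each channel = min(255, C₁+C₂)
R: 221+5 = 226 → 226
G: 228+229 = 457 → 255
B: 24+64 = 88 → 88
= RGB(226, 255, 88)


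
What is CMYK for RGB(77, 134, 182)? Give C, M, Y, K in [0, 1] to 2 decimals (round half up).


R'=77/255≈0.3020, G'=134/255≈0.5255, B'=182/255≈0.7137
K = 1 - max(R',G',B') = 1 - 182/255 = 73/255 = 0.28627… → 0.29
(1-R'-K)/(1-K) simplifies to (max-R)/max with max = 182:
C = (182-77)/182 = 105/182 = 0.57692… → 0.58
M = (182-134)/182 = 48/182 = 0.26373… → 0.26
Y = (182-182)/182 = 0/182 = 0 → 0.00
= CMYK(0.58, 0.26, 0.00, 0.29)


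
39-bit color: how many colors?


Colors = 2^bits = 2^39
= 549,755,813,888 colors


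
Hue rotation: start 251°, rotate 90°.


New hue = (H + rotation) mod 360
New hue = (251 + 90) mod 360
= 341 mod 360
= 341°


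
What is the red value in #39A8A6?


Color: #39A8A6
R = 39 = 57
G = A8 = 168
B = A6 = 166
Red = 57


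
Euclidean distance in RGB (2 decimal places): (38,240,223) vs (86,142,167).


d = √[(R₁-R₂)² + (G₁-G₂)² + (B₁-B₂)²]
d = √[(38-86)² + (240-142)² + (223-167)²]
d = √[2304 + 9604 + 3136]
d = √15044
d ≈ 122.65


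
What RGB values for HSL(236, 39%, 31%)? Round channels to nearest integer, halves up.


H=236°, S=0.39, L=0.31
C = (1-|2L-1|)×S = (1-|-0.38|)×0.39 = 0.2418
H' = H/60 = 236/60 ≈ 3.9333; X = C×(1-|H' mod 2 - 1|) = 0.01612
m = L - C/2 = 0.31 - 0.1209 = 0.1891
Sector ⌊H'⌋ = 3 → (R',G',B') = (0.0, 0.01612, 0.2418)
RGB = ((R'+m)×255, (G'+m)×255, (B'+m)×255) = (48.2205, 52.3311, 109.8795)
Round half up → RGB(48, 52, 110)


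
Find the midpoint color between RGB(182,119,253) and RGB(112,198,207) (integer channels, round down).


Midpoint: each channel = ⌊(C₁+C₂)/2⌋
R: ⌊(182+112)/2⌋ = 147
G: ⌊(119+198)/2⌋ = 158
B: ⌊(253+207)/2⌋ = 230
= RGB(147, 158, 230)


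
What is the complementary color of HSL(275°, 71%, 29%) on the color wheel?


Complement = opposite side of color wheel = hue + 180°
H' = (275 + 180) mod 360 = 95°
S and L unchanged.
= HSL(95°, 71%, 29%)


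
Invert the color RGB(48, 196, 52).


Invert: (255-R, 255-G, 255-B)
R: 255-48 = 207
G: 255-196 = 59
B: 255-52 = 203
= RGB(207, 59, 203)


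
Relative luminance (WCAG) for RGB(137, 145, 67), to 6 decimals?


Linearize each channel (sRGB transfer function): c = v/255; c_lin = c/12.92 if c ≤ 0.04045, else ((c+0.055)/1.055)^2.4
  R: 137/255 ≈ 0.537255 > 0.04045 → ((0.537255+0.055)/1.055)^2.4 ≈ 0.250158
  G: 145/255 ≈ 0.568627 > 0.04045 → ((0.568627+0.055)/1.055)^2.4 ≈ 0.283149
  B: 67/255 ≈ 0.262745 > 0.04045 → ((0.262745+0.055)/1.055)^2.4 ≈ 0.056128
R_lin = 0.250158, G_lin = 0.283149, B_lin = 0.056128
L = 0.2126×R + 0.7152×G + 0.0722×B
L = 0.2126×0.250158 + 0.7152×0.283149 + 0.0722×0.056128
L ≈ 0.259744


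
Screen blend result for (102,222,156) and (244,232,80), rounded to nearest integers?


Screen: C = 255 - (255-A)×(255-B)/255, rounded to nearest integer
R: 255 - (255-102)×(255-244)/255 = 255 - 1683/255 ≈ 255 - 6.600 = 248.400 → 248
G: 255 - (255-222)×(255-232)/255 = 255 - 759/255 ≈ 255 - 2.976 = 252.024 → 252
B: 255 - (255-156)×(255-80)/255 = 255 - 17325/255 ≈ 255 - 67.941 = 187.059 → 187
= RGB(248, 252, 187)


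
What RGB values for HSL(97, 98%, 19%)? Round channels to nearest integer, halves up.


H=97°, S=0.98, L=0.19
C = (1-|2L-1|)×S = (1-|-0.62|)×0.98 = 0.3724
H' = H/60 = 97/60 ≈ 1.6167; X = C×(1-|H' mod 2 - 1|) ≈ 0.1428
m = L - C/2 = 0.19 - 0.1862 = 0.0038
Sector ⌊H'⌋ = 1 → (R',G',B') = (≈0.1428, 0.3724, 0.0)
RGB = ((R'+m)×255, (G'+m)×255, (B'+m)×255) = (37.3711, 95.931, 0.969)
Round half up → RGB(37, 96, 1)


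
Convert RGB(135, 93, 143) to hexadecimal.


R = 135 → 87 (hex)
G = 93 → 5D (hex)
B = 143 → 8F (hex)
Hex = #875D8F


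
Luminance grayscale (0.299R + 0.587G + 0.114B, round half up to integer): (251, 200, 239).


Gray = 0.299×R + 0.587×G + 0.114×B
Gray = 0.299×251 + 0.587×200 + 0.114×239
Gray = 75.049 + 117.400 + 27.246
Gray = 219.695 → round half up → 220
Gray = 220


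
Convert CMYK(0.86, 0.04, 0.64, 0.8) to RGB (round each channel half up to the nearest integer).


R = 255 × (1-C) × (1-K) = 255 × 0.14 × 0.20 = 7.14 → 7
G = 255 × (1-M) × (1-K) = 255 × 0.96 × 0.20 = 48.96 → 49
B = 255 × (1-Y) × (1-K) = 255 × 0.36 × 0.20 = 18.36 → 18
= RGB(7, 49, 18)


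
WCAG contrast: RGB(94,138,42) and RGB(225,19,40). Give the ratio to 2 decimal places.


Linearize each sRGB channel c=v/255: c/12.92 if c ≤ 0.04045 else ((c+0.055)/1.055)^2.4
L = 0.2126×R_lin + 0.7152×G_lin + 0.0722×B_lin
Color 1 (94,138,42):
  R=94: 94/255≈0.3686 > 0.04045 → ((0.3686+0.055)/1.055)^2.4 ≈ 0.11193
  G=138: 138/255≈0.5412 > 0.04045 → ((0.5412+0.055)/1.055)^2.4 ≈ 0.25415
  B=42: 42/255≈0.1647 > 0.04045 → ((0.1647+0.055)/1.055)^2.4 ≈ 0.02315
  L1 = 0.2126×0.11193 + 0.7152×0.25415 + 0.0722×0.02315 ≈ 0.20724
Color 2 (225,19,40):
  R=225: 225/255≈0.8824 > 0.04045 → ((0.8824+0.055)/1.055)^2.4 ≈ 0.75294
  G=19: 19/255≈0.0745 > 0.04045 → ((0.0745+0.055)/1.055)^2.4 ≈ 0.00651
  B=40: 40/255≈0.1569 > 0.04045 → ((0.1569+0.055)/1.055)^2.4 ≈ 0.02122
  L2 = 0.2126×0.75294 + 0.7152×0.00651 + 0.0722×0.02122 ≈ 0.16626
Lighter = 0.20724, Darker = 0.16626
Ratio = (L_lighter + 0.05) / (L_darker + 0.05)
Ratio = (0.20724 + 0.05) / (0.16626 + 0.05) = 0.25724 / 0.21626 ≈ 1.1895
Ratio ≈ 1.19:1


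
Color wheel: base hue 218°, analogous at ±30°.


Base hue: 218°
Left analog: (218 - 30) mod 360 = 188°
Right analog: (218 + 30) mod 360 = 248°
Analogous hues = 188° and 248°


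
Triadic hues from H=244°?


Triadic: equally spaced at 120° intervals
H1 = 244°
H2 = (244 + 120) mod 360 = 4°
H3 = (244 + 240) mod 360 = 124°
Triadic = 244°, 4°, 124°


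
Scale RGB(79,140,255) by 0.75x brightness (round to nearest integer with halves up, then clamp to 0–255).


Multiply each channel by 0.75, round half up, clamp to [0, 255]
R: 79×0.75 = 59.25 → round → 59
G: 140×0.75 = 105
B: 255×0.75 = 191.25 → round → 191
= RGB(59, 105, 191)


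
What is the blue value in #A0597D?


Color: #A0597D
R = A0 = 160
G = 59 = 89
B = 7D = 125
Blue = 125


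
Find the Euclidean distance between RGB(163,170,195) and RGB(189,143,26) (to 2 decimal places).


d = √[(R₁-R₂)² + (G₁-G₂)² + (B₁-B₂)²]
d = √[(163-189)² + (170-143)² + (195-26)²]
d = √[676 + 729 + 28561]
d = √29966
d ≈ 173.11


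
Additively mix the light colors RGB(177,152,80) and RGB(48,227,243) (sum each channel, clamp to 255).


Additive: each channel = min(255, C₁+C₂)
R: 177+48 = 225 → 225
G: 152+227 = 379 → 255
B: 80+243 = 323 → 255
= RGB(225, 255, 255)


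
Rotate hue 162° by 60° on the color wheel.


New hue = (H + rotation) mod 360
New hue = (162 + 60) mod 360
= 222 mod 360
= 222°


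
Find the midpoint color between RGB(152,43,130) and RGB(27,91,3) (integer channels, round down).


Midpoint: each channel = ⌊(C₁+C₂)/2⌋
R: ⌊(152+27)/2⌋ = 89
G: ⌊(43+91)/2⌋ = 67
B: ⌊(130+3)/2⌋ = 66
= RGB(89, 67, 66)


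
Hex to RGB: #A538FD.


A5 → 165 (R)
38 → 56 (G)
FD → 253 (B)
= RGB(165, 56, 253)


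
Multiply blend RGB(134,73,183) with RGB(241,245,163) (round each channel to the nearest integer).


Multiply: C = A×B/255, rounded to nearest integer
R: 134×241/255 = 32294/255 ≈ 126.643 → 127
G: 73×245/255 = 17885/255 ≈ 70.137 → 70
B: 183×163/255 = 29829/255 ≈ 116.976 → 117
= RGB(127, 70, 117)


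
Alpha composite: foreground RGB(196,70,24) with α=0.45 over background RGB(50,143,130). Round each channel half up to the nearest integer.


C = α×F + (1-α)×B, with 1-α = 0.55
R: 0.45×196 + 0.55×50 = 88.20 + 27.50 = 115.70 → 116
G: 0.45×70 + 0.55×143 = 31.50 + 78.65 = 110.15 → 110
B: 0.45×24 + 0.55×130 = 10.80 + 71.50 = 82.30 → 82
= RGB(116, 110, 82)


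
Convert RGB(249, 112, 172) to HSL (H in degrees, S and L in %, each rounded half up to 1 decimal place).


Normalize: R'=249/255≈0.9765, G'=112/255≈0.4392, B'=172/255≈0.6745
Max=249/255, Min=112/255, Δ=Max-Min=137/255
L = (Max+Min)/2 = (249+112)/510 = 361/510 = 0.70784… → L = 70.8%
L > 0.5 → S = Δ/(2-Max-Min) = 137/(510-249-112) = 137/149 = 0.91946… → S = 91.9%
(the 1/255 factors cancel in S and H, so raw channel differences can be used)
Max is R' → H = 60 × (((G-B)/Δ) mod 6) = 60 × (((112-172)/137) mod 6)
  (-60)/137 = -0.4379…; negative, so add 6 → 5.5620…
  H = 60 × 5.5620… = 333.722…° → H = 333.7°
= HSL(333.7°, 91.9%, 70.8%)


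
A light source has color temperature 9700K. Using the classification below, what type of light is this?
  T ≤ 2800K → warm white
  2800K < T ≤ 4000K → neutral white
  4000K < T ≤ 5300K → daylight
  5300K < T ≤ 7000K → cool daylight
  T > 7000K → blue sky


Temperature: 9700K
9700K > 7000K → blue sky
Classification: blue sky


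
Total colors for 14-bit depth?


Colors = 2^bits = 2^14
= 16,384 colors


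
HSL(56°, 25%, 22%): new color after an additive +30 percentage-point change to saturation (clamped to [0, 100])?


Original S = 25%
Adjustment = +30 percentage points
New S = 25 + (30) = 55
Clamp to [0, 100] → 55
= HSL(56°, 55%, 22%)


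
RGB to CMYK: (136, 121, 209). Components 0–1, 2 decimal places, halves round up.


R'=136/255≈0.5333, G'=121/255≈0.4745, B'=209/255≈0.8196
K = 1 - max(R',G',B') = 1 - 209/255 = 46/255 = 0.18039… → 0.18
(1-R'-K)/(1-K) simplifies to (max-R)/max with max = 209:
C = (209-136)/209 = 73/209 = 0.34928… → 0.35
M = (209-121)/209 = 88/209 = 0.42105… → 0.42
Y = (209-209)/209 = 0/209 = 0 → 0.00
= CMYK(0.35, 0.42, 0.00, 0.18)


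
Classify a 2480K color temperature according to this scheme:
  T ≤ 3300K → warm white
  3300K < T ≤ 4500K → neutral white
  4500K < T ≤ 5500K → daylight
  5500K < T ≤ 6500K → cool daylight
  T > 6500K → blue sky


Temperature: 2480K
2480K ≤ 3300K → warm white
Classification: warm white


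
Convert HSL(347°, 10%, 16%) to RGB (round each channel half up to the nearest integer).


H=347°, S=0.10, L=0.16
C = (1-|2L-1|)×S = (1-|-0.68|)×0.10 = 0.032
H' = H/60 = 347/60 ≈ 5.7833; X = C×(1-|H' mod 2 - 1|) ≈ 0.0069
m = L - C/2 = 0.16 - 0.016 = 0.144
Sector ⌊H'⌋ = 5 → (R',G',B') = (0.032, 0.0, ≈0.0069)
RGB = ((R'+m)×255, (G'+m)×255, (B'+m)×255) = (44.88, 36.72, 38.488)
Round half up → RGB(45, 37, 38)


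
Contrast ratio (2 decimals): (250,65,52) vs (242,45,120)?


Linearize each sRGB channel c=v/255: c/12.92 if c ≤ 0.04045 else ((c+0.055)/1.055)^2.4
L = 0.2126×R_lin + 0.7152×G_lin + 0.0722×B_lin
Color 1 (250,65,52):
  R=250: 250/255≈0.9804 > 0.04045 → ((0.9804+0.055)/1.055)^2.4 ≈ 0.95597
  G=65: 65/255≈0.2549 > 0.04045 → ((0.2549+0.055)/1.055)^2.4 ≈ 0.05286
  B=52: 52/255≈0.2039 > 0.04045 → ((0.2039+0.055)/1.055)^2.4 ≈ 0.03434
  L1 = 0.2126×0.95597 + 0.7152×0.05286 + 0.0722×0.03434 ≈ 0.24353
Color 2 (242,45,120):
  R=242: 242/255≈0.9490 > 0.04045 → ((0.9490+0.055)/1.055)^2.4 ≈ 0.88792
  G=45: 45/255≈0.1765 > 0.04045 → ((0.1765+0.055)/1.055)^2.4 ≈ 0.02624
  B=120: 120/255≈0.4706 > 0.04045 → ((0.4706+0.055)/1.055)^2.4 ≈ 0.18782
  L2 = 0.2126×0.88792 + 0.7152×0.02624 + 0.0722×0.18782 ≈ 0.22110
Lighter = 0.24353, Darker = 0.22110
Ratio = (L_lighter + 0.05) / (L_darker + 0.05)
Ratio = (0.24353 + 0.05) / (0.22110 + 0.05) = 0.29353 / 0.27110 ≈ 1.0827
Ratio ≈ 1.08:1


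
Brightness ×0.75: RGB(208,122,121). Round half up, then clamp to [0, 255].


Multiply each channel by 0.75, round half up, clamp to [0, 255]
R: 208×0.75 = 156
G: 122×0.75 = 91.5 → round → 92
B: 121×0.75 = 90.75 → round → 91
= RGB(156, 92, 91)


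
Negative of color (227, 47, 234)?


Invert: (255-R, 255-G, 255-B)
R: 255-227 = 28
G: 255-47 = 208
B: 255-234 = 21
= RGB(28, 208, 21)


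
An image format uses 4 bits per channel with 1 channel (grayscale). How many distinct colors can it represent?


Total bits = 4 bits/channel × 1 channels = 4 bits
Distinct colors = 2^4
= 16 colors


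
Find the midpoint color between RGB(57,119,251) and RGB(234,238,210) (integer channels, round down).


Midpoint: each channel = ⌊(C₁+C₂)/2⌋
R: ⌊(57+234)/2⌋ = 145
G: ⌊(119+238)/2⌋ = 178
B: ⌊(251+210)/2⌋ = 230
= RGB(145, 178, 230)


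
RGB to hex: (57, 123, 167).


R = 57 → 39 (hex)
G = 123 → 7B (hex)
B = 167 → A7 (hex)
Hex = #397BA7


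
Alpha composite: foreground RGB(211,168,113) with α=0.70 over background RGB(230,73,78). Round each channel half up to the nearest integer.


C = α×F + (1-α)×B, with 1-α = 0.30
R: 0.70×211 + 0.30×230 = 147.70 + 69.00 = 216.70 → 217
G: 0.70×168 + 0.30×73 = 117.60 + 21.90 = 139.50 → 140
B: 0.70×113 + 0.30×78 = 79.10 + 23.40 = 102.50 → 103
= RGB(217, 140, 103)


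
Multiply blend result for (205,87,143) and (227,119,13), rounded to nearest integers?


Multiply: C = A×B/255, rounded to nearest integer
R: 205×227/255 = 46535/255 ≈ 182.490 → 182
G: 87×119/255 = 10353/255 ≈ 40.600 → 41
B: 143×13/255 = 1859/255 ≈ 7.290 → 7
= RGB(182, 41, 7)


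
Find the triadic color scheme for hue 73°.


Triadic: equally spaced at 120° intervals
H1 = 73°
H2 = (73 + 120) mod 360 = 193°
H3 = (73 + 240) mod 360 = 313°
Triadic = 73°, 193°, 313°


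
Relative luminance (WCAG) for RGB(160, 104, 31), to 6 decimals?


Linearize each channel (sRGB transfer function): c = v/255; c_lin = c/12.92 if c ≤ 0.04045, else ((c+0.055)/1.055)^2.4
  R: 160/255 ≈ 0.627451 > 0.04045 → ((0.627451+0.055)/1.055)^2.4 ≈ 0.351533
  G: 104/255 ≈ 0.407843 > 0.04045 → ((0.407843+0.055)/1.055)^2.4 ≈ 0.138432
  B: 31/255 ≈ 0.121569 > 0.04045 → ((0.121569+0.055)/1.055)^2.4 ≈ 0.013702
R_lin = 0.351533, G_lin = 0.138432, B_lin = 0.013702
L = 0.2126×R + 0.7152×G + 0.0722×B
L = 0.2126×0.351533 + 0.7152×0.138432 + 0.0722×0.013702
L ≈ 0.174731


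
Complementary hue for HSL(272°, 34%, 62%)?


Complement = opposite side of color wheel = hue + 180°
H' = (272 + 180) mod 360 = 92°
S and L unchanged.
= HSL(92°, 34%, 62%)


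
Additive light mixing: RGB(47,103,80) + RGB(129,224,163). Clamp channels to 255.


Additive: each channel = min(255, C₁+C₂)
R: 47+129 = 176 → 176
G: 103+224 = 327 → 255
B: 80+163 = 243 → 243
= RGB(176, 255, 243)


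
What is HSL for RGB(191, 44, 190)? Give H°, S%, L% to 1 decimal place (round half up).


Normalize: R'=191/255≈0.7490, G'=44/255≈0.1725, B'=190/255≈0.7451
Max=191/255, Min=44/255, Δ=Max-Min=147/255
L = (Max+Min)/2 = (191+44)/510 = 235/510 = 0.46078… → L = 46.1%
L ≤ 0.5 → S = Δ/(Max+Min) = 147/(191+44) = 147/235 = 0.62553… → S = 62.6%
(the 1/255 factors cancel in S and H, so raw channel differences can be used)
Max is R' → H = 60 × (((G-B)/Δ) mod 6) = 60 × (((44-190)/147) mod 6)
  (-146)/147 = -0.9931…; negative, so add 6 → 5.0068…
  H = 60 × 5.0068… = 300.408…° → H = 300.4°
= HSL(300.4°, 62.6%, 46.1%)


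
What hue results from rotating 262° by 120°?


New hue = (H + rotation) mod 360
New hue = (262 + 120) mod 360
= 382 mod 360
= 22°


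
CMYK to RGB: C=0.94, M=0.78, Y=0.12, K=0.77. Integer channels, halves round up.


R = 255 × (1-C) × (1-K) = 255 × 0.06 × 0.23 = 3.519 → 4
G = 255 × (1-M) × (1-K) = 255 × 0.22 × 0.23 = 12.903 → 13
B = 255 × (1-Y) × (1-K) = 255 × 0.88 × 0.23 = 51.612 → 52
= RGB(4, 13, 52)


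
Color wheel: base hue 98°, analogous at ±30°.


Base hue: 98°
Left analog: (98 - 30) mod 360 = 68°
Right analog: (98 + 30) mod 360 = 128°
Analogous hues = 68° and 128°


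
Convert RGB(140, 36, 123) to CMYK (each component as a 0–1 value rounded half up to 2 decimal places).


R'=140/255≈0.5490, G'=36/255≈0.1412, B'=123/255≈0.4824
K = 1 - max(R',G',B') = 1 - 140/255 = 115/255 = 0.45098… → 0.45
(1-R'-K)/(1-K) simplifies to (max-R)/max with max = 140:
C = (140-140)/140 = 0/140 = 0 → 0.00
M = (140-36)/140 = 104/140 = 0.74285… → 0.74
Y = (140-123)/140 = 17/140 = 0.12142… → 0.12
= CMYK(0.00, 0.74, 0.12, 0.45)


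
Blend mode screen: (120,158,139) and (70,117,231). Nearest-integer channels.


Screen: C = 255 - (255-A)×(255-B)/255, rounded to nearest integer
R: 255 - (255-120)×(255-70)/255 = 255 - 24975/255 ≈ 255 - 97.941 = 157.059 → 157
G: 255 - (255-158)×(255-117)/255 = 255 - 13386/255 ≈ 255 - 52.494 = 202.506 → 203
B: 255 - (255-139)×(255-231)/255 = 255 - 2784/255 ≈ 255 - 10.918 = 244.082 → 244
= RGB(157, 203, 244)


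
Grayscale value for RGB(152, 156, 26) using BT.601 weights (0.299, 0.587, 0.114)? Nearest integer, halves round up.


Gray = 0.299×R + 0.587×G + 0.114×B
Gray = 0.299×152 + 0.587×156 + 0.114×26
Gray = 45.448 + 91.572 + 2.964
Gray = 139.984 → round half up → 140
Gray = 140


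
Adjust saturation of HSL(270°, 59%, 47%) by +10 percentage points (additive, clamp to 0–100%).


Original S = 59%
Adjustment = +10 percentage points
New S = 59 + (10) = 69
Clamp to [0, 100] → 69
= HSL(270°, 69%, 47%)


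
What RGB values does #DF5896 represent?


DF → 223 (R)
58 → 88 (G)
96 → 150 (B)
= RGB(223, 88, 150)


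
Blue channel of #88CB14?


Color: #88CB14
R = 88 = 136
G = CB = 203
B = 14 = 20
Blue = 20


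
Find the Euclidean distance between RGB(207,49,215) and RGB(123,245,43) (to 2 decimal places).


d = √[(R₁-R₂)² + (G₁-G₂)² + (B₁-B₂)²]
d = √[(207-123)² + (49-245)² + (215-43)²]
d = √[7056 + 38416 + 29584]
d = √75056
d ≈ 273.96


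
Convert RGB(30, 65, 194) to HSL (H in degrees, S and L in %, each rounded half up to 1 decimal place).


Normalize: R'=30/255≈0.1176, G'=65/255≈0.2549, B'=194/255≈0.7608
Max=194/255, Min=30/255, Δ=Max-Min=164/255
L = (Max+Min)/2 = (194+30)/510 = 224/510 = 0.43921… → L = 43.9%
L ≤ 0.5 → S = Δ/(Max+Min) = 164/(194+30) = 164/224 = 0.73214… → S = 73.2%
(the 1/255 factors cancel in S and H, so raw channel differences can be used)
Max is B' → H = 60 × ((R-G)/Δ + 4) = 60 × ((30-65)/164 + 4)
  -35/164 + 4 = -0.2134… + 4 = 3.7865…
  H = 60 × 3.7865… = 227.195…° → H = 227.2°
= HSL(227.2°, 73.2%, 43.9%)


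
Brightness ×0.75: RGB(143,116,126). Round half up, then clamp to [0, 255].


Multiply each channel by 0.75, round half up, clamp to [0, 255]
R: 143×0.75 = 107.25 → round → 107
G: 116×0.75 = 87
B: 126×0.75 = 94.5 → round → 95
= RGB(107, 87, 95)


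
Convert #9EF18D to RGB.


9E → 158 (R)
F1 → 241 (G)
8D → 141 (B)
= RGB(158, 241, 141)


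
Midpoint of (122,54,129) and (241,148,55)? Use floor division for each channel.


Midpoint: each channel = ⌊(C₁+C₂)/2⌋
R: ⌊(122+241)/2⌋ = 181
G: ⌊(54+148)/2⌋ = 101
B: ⌊(129+55)/2⌋ = 92
= RGB(181, 101, 92)


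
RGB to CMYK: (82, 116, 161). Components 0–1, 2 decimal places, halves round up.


R'=82/255≈0.3216, G'=116/255≈0.4549, B'=161/255≈0.6314
K = 1 - max(R',G',B') = 1 - 161/255 = 94/255 = 0.36862… → 0.37
(1-R'-K)/(1-K) simplifies to (max-R)/max with max = 161:
C = (161-82)/161 = 79/161 = 0.49068… → 0.49
M = (161-116)/161 = 45/161 = 0.27950… → 0.28
Y = (161-161)/161 = 0/161 = 0 → 0.00
= CMYK(0.49, 0.28, 0.00, 0.37)


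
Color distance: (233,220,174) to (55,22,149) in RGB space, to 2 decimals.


d = √[(R₁-R₂)² + (G₁-G₂)² + (B₁-B₂)²]
d = √[(233-55)² + (220-22)² + (174-149)²]
d = √[31684 + 39204 + 625]
d = √71513
d ≈ 267.42


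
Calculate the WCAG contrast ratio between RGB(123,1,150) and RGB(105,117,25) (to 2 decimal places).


Linearize each sRGB channel c=v/255: c/12.92 if c ≤ 0.04045 else ((c+0.055)/1.055)^2.4
L = 0.2126×R_lin + 0.7152×G_lin + 0.0722×B_lin
Color 1 (123,1,150):
  R=123: 123/255≈0.4824 > 0.04045 → ((0.4824+0.055)/1.055)^2.4 ≈ 0.19807
  G=1: 1/255≈0.0039 ≤ 0.04045 → 0.0039/12.92 ≈ 0.00030
  B=150: 150/255≈0.5882 > 0.04045 → ((0.5882+0.055)/1.055)^2.4 ≈ 0.30499
  L1 = 0.2126×0.19807 + 0.7152×0.00030 + 0.0722×0.30499 ≈ 0.06435
Color 2 (105,117,25):
  R=105: 105/255≈0.4118 > 0.04045 → ((0.4118+0.055)/1.055)^2.4 ≈ 0.14126
  G=117: 117/255≈0.4588 > 0.04045 → ((0.4588+0.055)/1.055)^2.4 ≈ 0.17789
  B=25: 25/255≈0.0980 > 0.04045 → ((0.0980+0.055)/1.055)^2.4 ≈ 0.00972
  L2 = 0.2126×0.14126 + 0.7152×0.17789 + 0.0722×0.00972 ≈ 0.15796
Lighter = 0.15796, Darker = 0.06435
Ratio = (L_lighter + 0.05) / (L_darker + 0.05)
Ratio = (0.15796 + 0.05) / (0.06435 + 0.05) = 0.20796 / 0.11435 ≈ 1.8187
Ratio ≈ 1.82:1


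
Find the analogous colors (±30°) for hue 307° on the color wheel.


Base hue: 307°
Left analog: (307 - 30) mod 360 = 277°
Right analog: (307 + 30) mod 360 = 337°
Analogous hues = 277° and 337°


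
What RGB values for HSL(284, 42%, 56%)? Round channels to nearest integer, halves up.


H=284°, S=0.42, L=0.56
C = (1-|2L-1|)×S = (1-|0.12|)×0.42 = 0.3696
H' = H/60 = 284/60 ≈ 4.7333; X = C×(1-|H' mod 2 - 1|) = 0.27104
m = L - C/2 = 0.56 - 0.1848 = 0.3752
Sector ⌊H'⌋ = 4 → (R',G',B') = (0.27104, 0.0, 0.3696)
RGB = ((R'+m)×255, (G'+m)×255, (B'+m)×255) = (164.7912, 95.676, 189.924)
Round half up → RGB(165, 96, 190)


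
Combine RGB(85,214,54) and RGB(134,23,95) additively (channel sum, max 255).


Additive: each channel = min(255, C₁+C₂)
R: 85+134 = 219 → 219
G: 214+23 = 237 → 237
B: 54+95 = 149 → 149
= RGB(219, 237, 149)


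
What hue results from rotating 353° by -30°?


New hue = (H + rotation) mod 360
New hue = (353 -30) mod 360
= 323 mod 360
= 323°


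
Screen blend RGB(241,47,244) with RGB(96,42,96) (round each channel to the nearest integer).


Screen: C = 255 - (255-A)×(255-B)/255, rounded to nearest integer
R: 255 - (255-241)×(255-96)/255 = 255 - 2226/255 ≈ 255 - 8.729 = 246.271 → 246
G: 255 - (255-47)×(255-42)/255 = 255 - 44304/255 ≈ 255 - 173.741 = 81.259 → 81
B: 255 - (255-244)×(255-96)/255 = 255 - 1749/255 ≈ 255 - 6.859 = 248.141 → 248
= RGB(246, 81, 248)


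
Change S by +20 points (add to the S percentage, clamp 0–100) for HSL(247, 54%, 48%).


Original S = 54%
Adjustment = +20 percentage points
New S = 54 + (20) = 74
Clamp to [0, 100] → 74
= HSL(247°, 74%, 48%)


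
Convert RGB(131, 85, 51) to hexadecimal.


R = 131 → 83 (hex)
G = 85 → 55 (hex)
B = 51 → 33 (hex)
Hex = #835533


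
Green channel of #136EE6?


Color: #136EE6
R = 13 = 19
G = 6E = 110
B = E6 = 230
Green = 110


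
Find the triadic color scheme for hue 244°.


Triadic: equally spaced at 120° intervals
H1 = 244°
H2 = (244 + 120) mod 360 = 4°
H3 = (244 + 240) mod 360 = 124°
Triadic = 244°, 4°, 124°


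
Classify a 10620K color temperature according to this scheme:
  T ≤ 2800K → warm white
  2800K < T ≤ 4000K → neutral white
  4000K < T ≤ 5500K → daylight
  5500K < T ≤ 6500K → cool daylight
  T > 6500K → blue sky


Temperature: 10620K
10620K > 6500K → blue sky
Classification: blue sky


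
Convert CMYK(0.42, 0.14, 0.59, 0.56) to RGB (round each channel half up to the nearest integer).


R = 255 × (1-C) × (1-K) = 255 × 0.58 × 0.44 = 65.076 → 65
G = 255 × (1-M) × (1-K) = 255 × 0.86 × 0.44 = 96.492 → 96
B = 255 × (1-Y) × (1-K) = 255 × 0.41 × 0.44 = 46.002 → 46
= RGB(65, 96, 46)


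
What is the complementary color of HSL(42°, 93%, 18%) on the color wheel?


Complement = opposite side of color wheel = hue + 180°
H' = (42 + 180) mod 360 = 222°
S and L unchanged.
= HSL(222°, 93%, 18%)


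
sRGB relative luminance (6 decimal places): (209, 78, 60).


Linearize each channel (sRGB transfer function): c = v/255; c_lin = c/12.92 if c ≤ 0.04045, else ((c+0.055)/1.055)^2.4
  R: 209/255 ≈ 0.819608 > 0.04045 → ((0.819608+0.055)/1.055)^2.4 ≈ 0.637597
  G: 78/255 ≈ 0.305882 > 0.04045 → ((0.305882+0.055)/1.055)^2.4 ≈ 0.076185
  B: 60/255 ≈ 0.235294 > 0.04045 → ((0.235294+0.055)/1.055)^2.4 ≈ 0.045186
R_lin = 0.637597, G_lin = 0.076185, B_lin = 0.045186
L = 0.2126×R + 0.7152×G + 0.0722×B
L = 0.2126×0.637597 + 0.7152×0.076185 + 0.0722×0.045186
L ≈ 0.193303


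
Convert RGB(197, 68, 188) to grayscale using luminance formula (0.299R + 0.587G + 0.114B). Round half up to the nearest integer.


Gray = 0.299×R + 0.587×G + 0.114×B
Gray = 0.299×197 + 0.587×68 + 0.114×188
Gray = 58.903 + 39.916 + 21.432
Gray = 120.251 → round half up → 120
Gray = 120


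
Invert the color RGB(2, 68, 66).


Invert: (255-R, 255-G, 255-B)
R: 255-2 = 253
G: 255-68 = 187
B: 255-66 = 189
= RGB(253, 187, 189)


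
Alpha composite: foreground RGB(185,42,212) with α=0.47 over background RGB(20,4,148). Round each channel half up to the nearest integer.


C = α×F + (1-α)×B, with 1-α = 0.53
R: 0.47×185 + 0.53×20 = 86.95 + 10.60 = 97.55 → 98
G: 0.47×42 + 0.53×4 = 19.74 + 2.12 = 21.86 → 22
B: 0.47×212 + 0.53×148 = 99.64 + 78.44 = 178.08 → 178
= RGB(98, 22, 178)


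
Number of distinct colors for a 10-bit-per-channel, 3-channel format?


Total bits = 10 bits/channel × 3 channels = 30 bits
Distinct colors = 2^30
= 1,073,741,824 colors


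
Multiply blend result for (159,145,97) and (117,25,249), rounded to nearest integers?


Multiply: C = A×B/255, rounded to nearest integer
R: 159×117/255 = 18603/255 ≈ 72.953 → 73
G: 145×25/255 = 3625/255 ≈ 14.216 → 14
B: 97×249/255 = 24153/255 ≈ 94.718 → 95
= RGB(73, 14, 95)


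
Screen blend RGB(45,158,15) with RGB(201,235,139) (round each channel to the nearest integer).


Screen: C = 255 - (255-A)×(255-B)/255, rounded to nearest integer
R: 255 - (255-45)×(255-201)/255 = 255 - 11340/255 ≈ 255 - 44.471 = 210.529 → 211
G: 255 - (255-158)×(255-235)/255 = 255 - 1940/255 ≈ 255 - 7.608 = 247.392 → 247
B: 255 - (255-15)×(255-139)/255 = 255 - 27840/255 ≈ 255 - 109.176 = 145.824 → 146
= RGB(211, 247, 146)


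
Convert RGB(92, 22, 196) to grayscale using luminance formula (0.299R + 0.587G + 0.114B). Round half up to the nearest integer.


Gray = 0.299×R + 0.587×G + 0.114×B
Gray = 0.299×92 + 0.587×22 + 0.114×196
Gray = 27.508 + 12.914 + 22.344
Gray = 62.766 → round half up → 63
Gray = 63


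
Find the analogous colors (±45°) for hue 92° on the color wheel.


Base hue: 92°
Left analog: (92 - 45) mod 360 = 47°
Right analog: (92 + 45) mod 360 = 137°
Analogous hues = 47° and 137°


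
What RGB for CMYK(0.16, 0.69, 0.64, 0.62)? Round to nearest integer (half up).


R = 255 × (1-C) × (1-K) = 255 × 0.84 × 0.38 = 81.396 → 81
G = 255 × (1-M) × (1-K) = 255 × 0.31 × 0.38 = 30.039 → 30
B = 255 × (1-Y) × (1-K) = 255 × 0.36 × 0.38 = 34.884 → 35
= RGB(81, 30, 35)


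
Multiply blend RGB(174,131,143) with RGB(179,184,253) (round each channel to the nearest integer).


Multiply: C = A×B/255, rounded to nearest integer
R: 174×179/255 = 31146/255 ≈ 122.141 → 122
G: 131×184/255 = 24104/255 ≈ 94.525 → 95
B: 143×253/255 = 36179/255 ≈ 141.878 → 142
= RGB(122, 95, 142)


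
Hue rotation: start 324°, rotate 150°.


New hue = (H + rotation) mod 360
New hue = (324 + 150) mod 360
= 474 mod 360
= 114°


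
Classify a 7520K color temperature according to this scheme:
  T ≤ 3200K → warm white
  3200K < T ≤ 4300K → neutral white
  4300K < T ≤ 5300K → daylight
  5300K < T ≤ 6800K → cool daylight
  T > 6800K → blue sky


Temperature: 7520K
7520K > 6800K → blue sky
Classification: blue sky


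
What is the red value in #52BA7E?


Color: #52BA7E
R = 52 = 82
G = BA = 186
B = 7E = 126
Red = 82


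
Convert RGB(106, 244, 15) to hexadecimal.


R = 106 → 6A (hex)
G = 244 → F4 (hex)
B = 15 → 0F (hex)
Hex = #6AF40F


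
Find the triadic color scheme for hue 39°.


Triadic: equally spaced at 120° intervals
H1 = 39°
H2 = (39 + 120) mod 360 = 159°
H3 = (39 + 240) mod 360 = 279°
Triadic = 39°, 159°, 279°


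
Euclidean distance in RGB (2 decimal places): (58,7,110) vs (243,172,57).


d = √[(R₁-R₂)² + (G₁-G₂)² + (B₁-B₂)²]
d = √[(58-243)² + (7-172)² + (110-57)²]
d = √[34225 + 27225 + 2809]
d = √64259
d ≈ 253.49


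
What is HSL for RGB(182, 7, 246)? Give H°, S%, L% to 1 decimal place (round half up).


Normalize: R'=182/255≈0.7137, G'=7/255≈0.0275, B'=246/255≈0.9647
Max=246/255, Min=7/255, Δ=Max-Min=239/255
L = (Max+Min)/2 = (246+7)/510 = 253/510 = 0.49607… → L = 49.6%
L ≤ 0.5 → S = Δ/(Max+Min) = 239/(246+7) = 239/253 = 0.94466… → S = 94.5%
(the 1/255 factors cancel in S and H, so raw channel differences can be used)
Max is B' → H = 60 × ((R-G)/Δ + 4) = 60 × ((182-7)/239 + 4)
  175/239 + 4 = 0.7322… + 4 = 4.7322…
  H = 60 × 4.7322… = 283.933…° → H = 283.9°
= HSL(283.9°, 94.5%, 49.6%)


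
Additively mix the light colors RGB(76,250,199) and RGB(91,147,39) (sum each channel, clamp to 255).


Additive: each channel = min(255, C₁+C₂)
R: 76+91 = 167 → 167
G: 250+147 = 397 → 255
B: 199+39 = 238 → 238
= RGB(167, 255, 238)


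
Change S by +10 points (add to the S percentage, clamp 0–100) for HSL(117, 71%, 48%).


Original S = 71%
Adjustment = +10 percentage points
New S = 71 + (10) = 81
Clamp to [0, 100] → 81
= HSL(117°, 81%, 48%)


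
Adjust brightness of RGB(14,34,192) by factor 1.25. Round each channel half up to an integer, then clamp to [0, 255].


Multiply each channel by 1.25, round half up, clamp to [0, 255]
R: 14×1.25 = 17.5 → round → 18
G: 34×1.25 = 42.5 → round → 43
B: 192×1.25 = 240
= RGB(18, 43, 240)


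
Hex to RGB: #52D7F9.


52 → 82 (R)
D7 → 215 (G)
F9 → 249 (B)
= RGB(82, 215, 249)


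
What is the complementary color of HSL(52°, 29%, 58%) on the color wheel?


Complement = opposite side of color wheel = hue + 180°
H' = (52 + 180) mod 360 = 232°
S and L unchanged.
= HSL(232°, 29%, 58%)


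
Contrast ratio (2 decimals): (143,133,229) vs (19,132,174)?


Linearize each sRGB channel c=v/255: c/12.92 if c ≤ 0.04045 else ((c+0.055)/1.055)^2.4
L = 0.2126×R_lin + 0.7152×G_lin + 0.0722×B_lin
Color 1 (143,133,229):
  R=143: 143/255≈0.5608 > 0.04045 → ((0.5608+0.055)/1.055)^2.4 ≈ 0.27468
  G=133: 133/255≈0.5216 > 0.04045 → ((0.5216+0.055)/1.055)^2.4 ≈ 0.23455
  B=229: 229/255≈0.8980 > 0.04045 → ((0.8980+0.055)/1.055)^2.4 ≈ 0.78354
  L1 = 0.2126×0.27468 + 0.7152×0.23455 + 0.0722×0.78354 ≈ 0.28272
Color 2 (19,132,174):
  R=19: 19/255≈0.0745 > 0.04045 → ((0.0745+0.055)/1.055)^2.4 ≈ 0.00651
  G=132: 132/255≈0.5176 > 0.04045 → ((0.5176+0.055)/1.055)^2.4 ≈ 0.23074
  B=174: 174/255≈0.6824 > 0.04045 → ((0.6824+0.055)/1.055)^2.4 ≈ 0.42327
  L2 = 0.2126×0.00651 + 0.7152×0.23074 + 0.0722×0.42327 ≈ 0.19697
Lighter = 0.28272, Darker = 0.19697
Ratio = (L_lighter + 0.05) / (L_darker + 0.05)
Ratio = (0.28272 + 0.05) / (0.19697 + 0.05) = 0.33272 / 0.24697 ≈ 1.3472
Ratio ≈ 1.35:1


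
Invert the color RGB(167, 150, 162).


Invert: (255-R, 255-G, 255-B)
R: 255-167 = 88
G: 255-150 = 105
B: 255-162 = 93
= RGB(88, 105, 93)


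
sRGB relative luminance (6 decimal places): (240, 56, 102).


Linearize each channel (sRGB transfer function): c = v/255; c_lin = c/12.92 if c ≤ 0.04045, else ((c+0.055)/1.055)^2.4
  R: 240/255 ≈ 0.941176 > 0.04045 → ((0.941176+0.055)/1.055)^2.4 ≈ 0.871367
  G: 56/255 ≈ 0.219608 > 0.04045 → ((0.219608+0.055)/1.055)^2.4 ≈ 0.039546
  B: 102/255 ≈ 0.400000 > 0.04045 → ((0.400000+0.055)/1.055)^2.4 ≈ 0.132868
R_lin = 0.871367, G_lin = 0.039546, B_lin = 0.132868
L = 0.2126×R + 0.7152×G + 0.0722×B
L = 0.2126×0.871367 + 0.7152×0.039546 + 0.0722×0.132868
L ≈ 0.223129


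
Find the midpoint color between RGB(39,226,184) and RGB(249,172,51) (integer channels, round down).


Midpoint: each channel = ⌊(C₁+C₂)/2⌋
R: ⌊(39+249)/2⌋ = 144
G: ⌊(226+172)/2⌋ = 199
B: ⌊(184+51)/2⌋ = 117
= RGB(144, 199, 117)


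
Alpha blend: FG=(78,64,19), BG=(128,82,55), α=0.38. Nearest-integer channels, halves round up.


C = α×F + (1-α)×B, with 1-α = 0.62
R: 0.38×78 + 0.62×128 = 29.64 + 79.36 = 109.00 → 109
G: 0.38×64 + 0.62×82 = 24.32 + 50.84 = 75.16 → 75
B: 0.38×19 + 0.62×55 = 7.22 + 34.10 = 41.32 → 41
= RGB(109, 75, 41)


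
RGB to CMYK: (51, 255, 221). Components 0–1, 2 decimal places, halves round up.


R'=51/255≈0.2000, G'=255/255≈1.0000, B'=221/255≈0.8667
K = 1 - max(R',G',B') = 1 - 255/255 = 0/255 = 0 → 0.00
(1-R'-K)/(1-K) simplifies to (max-R)/max with max = 255:
C = (255-51)/255 = 204/255 = 0.8 → 0.80
M = (255-255)/255 = 0/255 = 0 → 0.00
Y = (255-221)/255 = 34/255 = 0.13333… → 0.13
= CMYK(0.80, 0.00, 0.13, 0.00)


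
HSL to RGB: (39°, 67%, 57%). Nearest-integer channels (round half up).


H=39°, S=0.67, L=0.57
C = (1-|2L-1|)×S = (1-|0.14|)×0.67 = 0.5762
H' = H/60 = 39/60 ≈ 0.6500; X = C×(1-|H' mod 2 - 1|) = 0.37453
m = L - C/2 = 0.57 - 0.2881 = 0.2819
Sector ⌊H'⌋ = 0 → (R',G',B') = (0.5762, 0.37453, 0.0)
RGB = ((R'+m)×255, (G'+m)×255, (B'+m)×255) = (218.8155, 167.38965, 71.8845)
Round half up → RGB(219, 167, 72)


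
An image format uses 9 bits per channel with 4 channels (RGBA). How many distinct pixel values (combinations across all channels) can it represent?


Total bits = 9 bits/channel × 4 channels = 36 bits
Distinct pixel values = 2^36
= 68,719,476,736 pixel values


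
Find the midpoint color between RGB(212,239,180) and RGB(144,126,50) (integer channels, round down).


Midpoint: each channel = ⌊(C₁+C₂)/2⌋
R: ⌊(212+144)/2⌋ = 178
G: ⌊(239+126)/2⌋ = 182
B: ⌊(180+50)/2⌋ = 115
= RGB(178, 182, 115)


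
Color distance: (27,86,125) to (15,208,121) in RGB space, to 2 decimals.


d = √[(R₁-R₂)² + (G₁-G₂)² + (B₁-B₂)²]
d = √[(27-15)² + (86-208)² + (125-121)²]
d = √[144 + 14884 + 16]
d = √15044
d ≈ 122.65


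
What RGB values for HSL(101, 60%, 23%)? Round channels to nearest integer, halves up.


H=101°, S=0.60, L=0.23
C = (1-|2L-1|)×S = (1-|-0.54|)×0.60 = 0.276
H' = H/60 = 101/60 ≈ 1.6833; X = C×(1-|H' mod 2 - 1|) = 0.0874
m = L - C/2 = 0.23 - 0.138 = 0.092
Sector ⌊H'⌋ = 1 → (R',G',B') = (0.0874, 0.276, 0.0)
RGB = ((R'+m)×255, (G'+m)×255, (B'+m)×255) = (45.747, 93.84, 23.46)
Round half up → RGB(46, 94, 23)


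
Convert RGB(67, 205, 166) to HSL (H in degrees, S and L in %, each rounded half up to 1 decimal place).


Normalize: R'=67/255≈0.2627, G'=205/255≈0.8039, B'=166/255≈0.6510
Max=205/255, Min=67/255, Δ=Max-Min=138/255
L = (Max+Min)/2 = (205+67)/510 = 272/510 = 0.53333… → L = 53.3%
L > 0.5 → S = Δ/(2-Max-Min) = 138/(510-205-67) = 138/238 = 0.57983… → S = 58.0%
(the 1/255 factors cancel in S and H, so raw channel differences can be used)
Max is G' → H = 60 × ((B-R)/Δ + 2) = 60 × ((166-67)/138 + 2)
  99/138 + 2 = 0.7173… + 2 = 2.7173…
  H = 60 × 2.7173… = 163.043…° → H = 163.0°
= HSL(163.0°, 58.0%, 53.3%)


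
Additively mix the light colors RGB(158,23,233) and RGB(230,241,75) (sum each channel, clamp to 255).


Additive: each channel = min(255, C₁+C₂)
R: 158+230 = 388 → 255
G: 23+241 = 264 → 255
B: 233+75 = 308 → 255
= RGB(255, 255, 255)


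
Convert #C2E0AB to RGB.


C2 → 194 (R)
E0 → 224 (G)
AB → 171 (B)
= RGB(194, 224, 171)


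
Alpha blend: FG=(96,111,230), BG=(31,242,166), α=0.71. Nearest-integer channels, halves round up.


C = α×F + (1-α)×B, with 1-α = 0.29
R: 0.71×96 + 0.29×31 = 68.16 + 8.99 = 77.15 → 77
G: 0.71×111 + 0.29×242 = 78.81 + 70.18 = 148.99 → 149
B: 0.71×230 + 0.29×166 = 163.30 + 48.14 = 211.44 → 211
= RGB(77, 149, 211)
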